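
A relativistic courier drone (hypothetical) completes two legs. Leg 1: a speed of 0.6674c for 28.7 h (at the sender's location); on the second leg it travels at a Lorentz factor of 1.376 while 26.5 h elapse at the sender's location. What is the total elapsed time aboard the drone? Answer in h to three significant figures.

τ = 40.6 h

Leg 1: γ = 1/√(1 − 0.6674²) = 1/√0.5546 = 1.343; τ_1 = 28.7/1.343 = 21.37 h.
Leg 2: γ = 1.376; τ_2 = 26.5/1.376 = 19.26 h.
Total: 21.37 + 19.26 h.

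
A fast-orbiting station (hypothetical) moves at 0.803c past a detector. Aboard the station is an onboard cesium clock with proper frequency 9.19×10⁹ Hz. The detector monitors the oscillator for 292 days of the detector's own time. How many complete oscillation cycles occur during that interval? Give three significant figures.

γ = 1/√(1 − 0.803²) = 1/√0.3552 = 1.678
During 292 days of lab time, the oscillator's proper time advances by τ = Δt/γ = 292/1.678 = 174.0 days = 1.504×10⁷ s.
N = f × τ = 9.19×10⁹ × 1.504×10⁷ = 1.382×10¹⁷.

N = 1.38×10¹⁷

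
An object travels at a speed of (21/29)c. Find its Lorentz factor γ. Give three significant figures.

γ = 1.45

γ = 1/√(1 − (21/29)²) = 29/20 = 1.450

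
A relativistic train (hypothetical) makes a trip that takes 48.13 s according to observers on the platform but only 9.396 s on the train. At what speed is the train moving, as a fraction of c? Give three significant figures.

The proper time is measured on the train (both events occur at the train's location); Δt is measured on the platform. γ = Δt/τ = 48.13/9.396 = 5.122.
β = √(1 − 1/γ²) = √(1 − 0.03811) = √0.9619

β = 0.981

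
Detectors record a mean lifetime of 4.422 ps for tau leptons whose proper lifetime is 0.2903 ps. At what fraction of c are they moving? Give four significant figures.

γ = Δt/τ₀ = 4.422/0.2903 = 15.23
β = √(1 − 1/γ²) = √(1 − 0.004310) = √0.9957

v = 0.9978c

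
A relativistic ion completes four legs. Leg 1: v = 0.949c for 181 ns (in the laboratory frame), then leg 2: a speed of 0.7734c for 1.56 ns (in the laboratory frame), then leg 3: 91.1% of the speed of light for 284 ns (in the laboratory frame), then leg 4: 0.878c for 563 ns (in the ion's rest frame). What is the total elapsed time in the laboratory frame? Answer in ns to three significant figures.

Δt = 1640 ns

Leg 1: 181 ns is already measured in the laboratory frame.
Leg 2: 1.56 ns is already measured in the laboratory frame.
Leg 3: 284 ns is already measured in the laboratory frame.
Leg 4: γ = 1/√(1 − 0.878²) = 1/√0.2291 = 2.089; Δt_4 = 2.089 × 563 = 1176 ns.
Total: 181.0 + 1.560 + 284.0 + 1176 ns.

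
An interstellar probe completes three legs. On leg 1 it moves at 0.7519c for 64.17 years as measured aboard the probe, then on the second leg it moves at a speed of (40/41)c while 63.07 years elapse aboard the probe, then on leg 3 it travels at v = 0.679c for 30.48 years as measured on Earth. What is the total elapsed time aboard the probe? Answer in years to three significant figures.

τ = 150 years

Leg 1: 64.17 years is already measured aboard the probe.
Leg 2: 63.07 years is already measured aboard the probe.
Leg 3: γ = 1/√(1 − 0.679²) = 1/√0.5390 = 1.362; τ_3 = 30.48/1.362 = 22.38 years.
Total: 64.17 + 63.07 + 22.38 years.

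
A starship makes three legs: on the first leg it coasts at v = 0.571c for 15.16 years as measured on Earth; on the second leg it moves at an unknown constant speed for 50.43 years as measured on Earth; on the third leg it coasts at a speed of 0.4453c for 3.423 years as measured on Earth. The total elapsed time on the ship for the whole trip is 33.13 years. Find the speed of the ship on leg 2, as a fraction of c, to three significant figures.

Leg 1: γ = 1/√(1 − 0.571²) = 1/√0.6740 = 1.218; τ_1 = 15.16/1.218 = 12.45 years.
Leg 2: speed unknown; τ_2 = 50.43/γ_2.
Leg 3: γ = 1/√(1 − 0.4453²) = 1/√0.8017 = 1.117; τ_3 = 3.423/1.117 = 3.065 years.
Total proper time: 12.45 + τ_2 + 3.065 = 33.13, so τ_2 = 33.13 − 15.51 = 17.62 years.
γ_2 = 50.43/17.62 = 2.862; β = √(1 − 1/γ²) = √0.8779.

β = 0.937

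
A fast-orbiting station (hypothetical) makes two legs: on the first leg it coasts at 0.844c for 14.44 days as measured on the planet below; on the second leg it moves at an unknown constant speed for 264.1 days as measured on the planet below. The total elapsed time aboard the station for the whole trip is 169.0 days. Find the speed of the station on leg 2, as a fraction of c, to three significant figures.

Leg 1: γ = 1/√(1 − 0.844²) = 1/√0.2877 = 1.864; τ_1 = 14.44/1.864 = 7.745 days.
Leg 2: speed unknown; τ_2 = 264.1/γ_2.
Total proper time: 7.745 + τ_2 = 169.0, so τ_2 = 169.0 − 7.745 = 161.3 days.
γ_2 = 264.1/161.3 = 1.638; β = √(1 − 1/γ²) = √0.6272.

β = 0.792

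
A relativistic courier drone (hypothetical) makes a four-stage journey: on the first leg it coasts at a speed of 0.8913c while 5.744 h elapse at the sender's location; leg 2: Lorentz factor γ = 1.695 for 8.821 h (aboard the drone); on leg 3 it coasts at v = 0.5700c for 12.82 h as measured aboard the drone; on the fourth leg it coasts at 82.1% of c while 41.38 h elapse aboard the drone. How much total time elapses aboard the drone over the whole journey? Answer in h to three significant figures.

τ = 65.6 h

Leg 1: γ = 1/√(1 − 0.8913²) = 1/√0.2056 = 2.205; τ_1 = 5.744/2.205 = 2.604 h.
Leg 2: 8.821 h is already measured aboard the drone.
Leg 3: 12.82 h is already measured aboard the drone.
Leg 4: 41.38 h is already measured aboard the drone.
Total: 2.604 + 8.821 + 12.82 + 41.38 h.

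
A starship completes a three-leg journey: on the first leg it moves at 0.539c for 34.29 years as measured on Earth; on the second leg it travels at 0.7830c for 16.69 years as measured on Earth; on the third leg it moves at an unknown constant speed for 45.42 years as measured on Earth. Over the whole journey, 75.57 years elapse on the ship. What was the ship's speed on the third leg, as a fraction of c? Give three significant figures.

Leg 1: γ = 1/√(1 − 0.539²) = 1/√0.7095 = 1.187; τ_1 = 34.29/1.187 = 28.88 years.
Leg 2: γ = 1/√(1 − 0.7830²) = 1/√0.3869 = 1.608; τ_2 = 16.69/1.608 = 10.38 years.
Leg 3: speed unknown; τ_3 = 45.42/γ_3.
Total proper time: 28.88 + 10.38 + τ_3 = 75.57, so τ_3 = 75.57 − 39.26 = 36.31 years.
γ_3 = 45.42/36.31 = 1.251; β = √(1 − 1/γ²) = √0.3611.

β = 0.601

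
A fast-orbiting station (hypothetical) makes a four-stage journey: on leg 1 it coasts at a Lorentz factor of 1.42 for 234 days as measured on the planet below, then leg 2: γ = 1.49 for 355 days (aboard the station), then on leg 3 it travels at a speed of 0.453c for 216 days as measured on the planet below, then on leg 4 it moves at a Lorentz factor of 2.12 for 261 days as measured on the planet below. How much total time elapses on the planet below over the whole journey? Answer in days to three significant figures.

Leg 1: 234 days is already measured on the planet below.
Leg 2: γ = 1.49; Δt_2 = 1.490 × 355 = 528.9 days.
Leg 3: 216 days is already measured on the planet below.
Leg 4: 261 days is already measured on the planet below.
Total: 234.0 + 528.9 + 216.0 + 261.0 days.

Δt = 1240 days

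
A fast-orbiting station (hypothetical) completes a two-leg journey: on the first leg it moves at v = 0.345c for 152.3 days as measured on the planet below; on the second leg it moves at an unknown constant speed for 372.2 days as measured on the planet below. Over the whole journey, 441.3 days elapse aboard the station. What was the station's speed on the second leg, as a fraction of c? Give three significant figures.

β = 0.598

Leg 1: γ = 1/√(1 − 0.345²) = 1/√0.8810 = 1.065; τ_1 = 152.3/1.065 = 142.9 days.
Leg 2: speed unknown; τ_2 = 372.2/γ_2.
Total proper time: 142.9 + τ_2 = 441.3, so τ_2 = 441.3 − 142.9 = 298.4 days.
γ_2 = 372.2/298.4 = 1.248; β = √(1 − 1/γ²) = √0.3575.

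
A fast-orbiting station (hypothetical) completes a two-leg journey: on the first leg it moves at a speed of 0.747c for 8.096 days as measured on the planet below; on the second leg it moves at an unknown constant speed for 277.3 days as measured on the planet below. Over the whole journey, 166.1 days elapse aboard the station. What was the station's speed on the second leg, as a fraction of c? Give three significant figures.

Leg 1: γ = 1/√(1 − 0.747²) = 1/√0.4420 = 1.504; τ_1 = 8.096/1.504 = 5.382 days.
Leg 2: speed unknown; τ_2 = 277.3/γ_2.
Total proper time: 5.382 + τ_2 = 166.1, so τ_2 = 166.1 − 5.382 = 160.7 days.
γ_2 = 277.3/160.7 = 1.725; β = √(1 − 1/γ²) = √0.6641.

β = 0.815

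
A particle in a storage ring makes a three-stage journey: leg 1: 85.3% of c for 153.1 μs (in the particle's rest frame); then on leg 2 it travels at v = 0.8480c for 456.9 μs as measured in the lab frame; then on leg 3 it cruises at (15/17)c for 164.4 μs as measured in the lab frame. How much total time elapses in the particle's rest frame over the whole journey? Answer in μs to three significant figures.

Leg 1: 153.1 μs is already measured in the particle's rest frame.
Leg 2: γ = 1/√(1 − 0.8480²) = 1/√0.2809 = 1.887; τ_2 = 456.9/1.887 = 242.2 μs.
Leg 3: γ = 1/√(1 − (15/17)²) = 17/8 = 2.125; τ_3 = 164.4/2.125 = 77.36 μs.
Total: 153.1 + 242.2 + 77.36 μs.

τ = 473 μs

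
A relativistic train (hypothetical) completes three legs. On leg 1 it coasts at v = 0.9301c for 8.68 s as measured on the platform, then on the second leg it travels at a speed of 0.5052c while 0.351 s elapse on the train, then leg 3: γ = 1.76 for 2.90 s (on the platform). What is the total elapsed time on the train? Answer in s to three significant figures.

τ = 5.19 s

Leg 1: γ = 1/√(1 − 0.9301²) = 1/√0.1349 = 2.723; τ_1 = 8.68/2.723 = 3.188 s.
Leg 2: 0.351 s is already measured on the train.
Leg 3: γ = 1.76; τ_3 = 2.90/1.760 = 1.648 s.
Total: 3.188 + 0.3510 + 1.648 s.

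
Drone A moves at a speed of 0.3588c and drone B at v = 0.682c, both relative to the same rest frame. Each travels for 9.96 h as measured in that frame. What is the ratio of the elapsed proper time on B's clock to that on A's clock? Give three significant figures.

A: γ = 1/√(1 − 0.3588²) = 1/√0.8713 = 1.071. B: γ = 1/√(1 − 0.682²) = 1/√0.5349 = 1.367.
τ_A/τ_B = γ_B/γ_A = 1.367/1.071 = 1.276, so τ_B/τ_A = 0.7835.

τ_B/τ_A = 0.784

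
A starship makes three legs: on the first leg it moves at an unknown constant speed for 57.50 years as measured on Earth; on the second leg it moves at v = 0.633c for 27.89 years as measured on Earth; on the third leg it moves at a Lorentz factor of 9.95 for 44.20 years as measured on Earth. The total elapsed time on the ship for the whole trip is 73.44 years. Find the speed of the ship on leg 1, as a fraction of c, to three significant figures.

Leg 1: speed unknown; τ_1 = 57.50/γ_1.
Leg 2: γ = 1/√(1 − 0.633²) = 1/√0.5993 = 1.292; τ_2 = 27.89/1.292 = 21.59 years.
Leg 3: γ = 9.95; τ_3 = 44.20/9.950 = 4.442 years.
Total proper time: τ_1 + 21.59 + 4.442 = 73.44, so τ_1 = 73.44 − 26.03 = 47.41 years.
γ_1 = 57.50/47.41 = 1.213; β = √(1 − 1/γ²) = √0.3203.

β = 0.566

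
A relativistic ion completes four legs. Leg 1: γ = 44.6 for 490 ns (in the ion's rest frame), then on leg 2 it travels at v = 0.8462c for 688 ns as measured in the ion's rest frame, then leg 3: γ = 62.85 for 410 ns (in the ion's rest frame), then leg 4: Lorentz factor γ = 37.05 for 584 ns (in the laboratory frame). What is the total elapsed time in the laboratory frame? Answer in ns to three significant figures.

Δt = 4.95×10⁴ ns

Leg 1: γ = 44.6; Δt_1 = 44.60 × 490 = 2.185×10⁴ ns.
Leg 2: γ = 1/√(1 − 0.8462²) = 1/√0.2839 = 1.877; Δt_2 = 1.877 × 688 = 1291 ns.
Leg 3: γ = 62.85; Δt_3 = 62.85 × 410 = 2.577×10⁴ ns.
Leg 4: 584 ns is already measured in the laboratory frame.
Total: 2.185×10⁴ + 1291 + 2.577×10⁴ + 584.0 ns.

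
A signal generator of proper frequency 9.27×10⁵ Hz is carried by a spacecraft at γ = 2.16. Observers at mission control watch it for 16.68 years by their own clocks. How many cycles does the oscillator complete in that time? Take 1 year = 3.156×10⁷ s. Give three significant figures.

N = 2.26×10¹⁴

γ = 2.16
During 16.68 years of lab time, the oscillator's proper time advances by τ = Δt/γ = 16.68/2.160 = 7.722 years = 2.437×10⁸ s.
N = f × τ = 9.27×10⁵ × 2.437×10⁸ = 2.259×10¹⁴.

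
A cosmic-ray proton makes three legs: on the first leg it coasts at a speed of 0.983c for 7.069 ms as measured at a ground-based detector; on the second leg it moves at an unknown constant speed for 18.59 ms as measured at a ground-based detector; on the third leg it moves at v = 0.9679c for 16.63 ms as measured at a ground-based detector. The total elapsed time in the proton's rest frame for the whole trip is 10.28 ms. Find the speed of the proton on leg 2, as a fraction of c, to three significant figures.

β = 0.966

Leg 1: γ = 1/√(1 − 0.983²) = 1/√0.03371 = 5.446; τ_1 = 7.069/5.446 = 1.298 ms.
Leg 2: speed unknown; τ_2 = 18.59/γ_2.
Leg 3: γ = 1/√(1 − 0.9679²) = 1/√0.06317 = 3.979; τ_3 = 16.63/3.979 = 4.180 ms.
Total proper time: 1.298 + τ_2 + 4.180 = 10.28, so τ_2 = 10.28 − 5.478 = 4.802 ms.
γ_2 = 18.59/4.802 = 3.871; β = √(1 − 1/γ²) = √0.9333.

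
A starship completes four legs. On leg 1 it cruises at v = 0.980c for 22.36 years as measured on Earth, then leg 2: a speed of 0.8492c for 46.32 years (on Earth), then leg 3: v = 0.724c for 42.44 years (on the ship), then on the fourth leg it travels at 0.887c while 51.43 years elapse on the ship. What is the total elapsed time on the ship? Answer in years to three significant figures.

Leg 1: γ = 1/√(1 − 0.980²) = 1/√0.03960 = 5.025; τ_1 = 22.36/5.025 = 4.450 years.
Leg 2: γ = 1/√(1 − 0.8492²) = 1/√0.2789 = 1.894; τ_2 = 46.32/1.894 = 24.46 years.
Leg 3: 42.44 years is already measured on the ship.
Leg 4: 51.43 years is already measured on the ship.
Total: 4.450 + 24.46 + 42.44 + 51.43 years.

τ = 123 years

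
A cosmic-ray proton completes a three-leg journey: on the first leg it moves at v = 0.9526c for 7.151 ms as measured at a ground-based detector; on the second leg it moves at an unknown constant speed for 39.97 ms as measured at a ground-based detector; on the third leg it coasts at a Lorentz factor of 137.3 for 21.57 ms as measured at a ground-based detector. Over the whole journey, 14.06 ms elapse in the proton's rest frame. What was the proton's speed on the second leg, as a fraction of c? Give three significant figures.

β = 0.956

Leg 1: γ = 1/√(1 − 0.9526²) = 1/√0.09255 = 3.287; τ_1 = 7.151/3.287 = 2.176 ms.
Leg 2: speed unknown; τ_2 = 39.97/γ_2.
Leg 3: γ = 137.3; τ_3 = 21.57/137.3 = 0.1571 ms.
Total proper time: 2.176 + τ_2 + 0.1571 = 14.06, so τ_2 = 14.06 − 2.333 = 11.73 ms.
γ_2 = 39.97/11.73 = 3.408; β = √(1 − 1/γ²) = √0.9139.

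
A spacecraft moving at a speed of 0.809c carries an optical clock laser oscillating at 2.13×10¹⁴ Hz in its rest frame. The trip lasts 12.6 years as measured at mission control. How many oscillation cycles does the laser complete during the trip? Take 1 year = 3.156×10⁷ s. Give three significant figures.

N = 4.98×10²²

γ = 1/√(1 − 0.809²) = 1/√0.3455 = 1.701
The oscillator's own cycle count is N = f × τ where τ is the proper time aboard the spacecraft. τ = Δt/γ = 12.6/1.701 = 7.406 years = 2.337×10⁸ s.
N = 2.13×10¹⁴ × 2.337×10⁸ = 4.979×10²².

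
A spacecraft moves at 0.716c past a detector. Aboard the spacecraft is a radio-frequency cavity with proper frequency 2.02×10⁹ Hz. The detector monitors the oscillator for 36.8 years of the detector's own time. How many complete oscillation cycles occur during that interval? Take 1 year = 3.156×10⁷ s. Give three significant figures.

γ = 1/√(1 − 0.716²) = 1/√0.4873 = 1.432
During 36.8 years of lab time, the oscillator's proper time advances by τ = Δt/γ = 36.8/1.432 = 25.69 years = 8.108×10⁸ s.
N = f × τ = 2.02×10⁹ × 8.108×10⁸ = 1.638×10¹⁸.

N = 1.64×10¹⁸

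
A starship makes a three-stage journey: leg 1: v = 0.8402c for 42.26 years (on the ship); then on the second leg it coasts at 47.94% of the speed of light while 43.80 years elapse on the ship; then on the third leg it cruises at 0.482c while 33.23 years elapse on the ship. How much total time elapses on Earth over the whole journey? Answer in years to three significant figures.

Leg 1: γ = 1/√(1 − 0.8402²) = 1/√0.2941 = 1.844; Δt_1 = 1.844 × 42.26 = 77.93 years.
Leg 2: β = 0.4794; γ = 1/√(1 − 0.4794²) = 1/√0.7702 = 1.139; Δt_2 = 1.139 × 43.80 = 49.91 years.
Leg 3: γ = 1/√(1 − 0.482²) = 1/√0.7677 = 1.141; Δt_3 = 1.141 × 33.23 = 37.93 years.
Total: 77.93 + 49.91 + 37.93 years.

Δt = 166 years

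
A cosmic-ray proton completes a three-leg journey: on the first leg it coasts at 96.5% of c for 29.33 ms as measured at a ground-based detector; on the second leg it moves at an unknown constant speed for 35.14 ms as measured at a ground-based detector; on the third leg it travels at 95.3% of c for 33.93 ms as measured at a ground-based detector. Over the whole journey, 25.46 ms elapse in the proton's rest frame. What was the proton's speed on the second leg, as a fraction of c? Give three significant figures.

Leg 1: β = 0.965; γ = 1/√(1 − 0.965²) = 1/√0.06878 = 3.813; τ_1 = 29.33/3.813 = 7.692 ms.
Leg 2: speed unknown; τ_2 = 35.14/γ_2.
Leg 3: β = 0.953; γ = 1/√(1 − 0.953²) = 1/√0.09179 = 3.301; τ_3 = 33.93/3.301 = 10.28 ms.
Total proper time: 7.692 + τ_2 + 10.28 = 25.46, so τ_2 = 25.46 − 17.97 = 7.488 ms.
γ_2 = 35.14/7.488 = 4.693; β = √(1 − 1/γ²) = √0.9546.

β = 0.977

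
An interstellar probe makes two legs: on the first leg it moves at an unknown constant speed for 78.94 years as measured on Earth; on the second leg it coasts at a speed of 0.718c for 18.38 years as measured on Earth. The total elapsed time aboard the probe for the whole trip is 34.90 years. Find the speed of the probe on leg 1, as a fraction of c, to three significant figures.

β = 0.960

Leg 1: speed unknown; τ_1 = 78.94/γ_1.
Leg 2: γ = 1/√(1 − 0.718²) = 1/√0.4845 = 1.437; τ_2 = 18.38/1.437 = 12.79 years.
Total proper time: τ_1 + 12.79 = 34.90, so τ_1 = 34.90 − 12.79 = 22.11 years.
γ_1 = 78.94/22.11 = 3.571; β = √(1 − 1/γ²) = √0.9216.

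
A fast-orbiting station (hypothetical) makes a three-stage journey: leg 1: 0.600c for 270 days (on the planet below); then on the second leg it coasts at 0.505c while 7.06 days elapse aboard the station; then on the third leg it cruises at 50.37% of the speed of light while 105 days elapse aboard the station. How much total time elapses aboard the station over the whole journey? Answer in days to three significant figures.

τ = 328 days

Leg 1: γ = 1/√(1 − 0.600²) = 5/4 = 1.250; τ_1 = 270/1.250 = 216.0 days.
Leg 2: 7.06 days is already measured aboard the station.
Leg 3: 105 days is already measured aboard the station.
Total: 216.0 + 7.060 + 105.0 days.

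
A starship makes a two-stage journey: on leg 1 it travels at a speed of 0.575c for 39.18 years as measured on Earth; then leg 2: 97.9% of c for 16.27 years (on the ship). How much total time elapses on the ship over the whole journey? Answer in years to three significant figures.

τ = 48.3 years

Leg 1: γ = 1/√(1 − 0.575²) = 1/√0.6694 = 1.222; τ_1 = 39.18/1.222 = 32.06 years.
Leg 2: 16.27 years is already measured on the ship.
Total: 32.06 + 16.27 years.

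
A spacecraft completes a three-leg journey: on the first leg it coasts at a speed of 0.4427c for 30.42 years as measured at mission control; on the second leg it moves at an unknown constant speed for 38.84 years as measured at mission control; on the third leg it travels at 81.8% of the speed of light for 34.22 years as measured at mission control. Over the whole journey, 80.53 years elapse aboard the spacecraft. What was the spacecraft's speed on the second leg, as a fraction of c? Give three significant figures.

Leg 1: γ = 1/√(1 − 0.4427²) = 1/√0.8040 = 1.115; τ_1 = 30.42/1.115 = 27.28 years.
Leg 2: speed unknown; τ_2 = 38.84/γ_2.
Leg 3: β = 0.818; γ = 1/√(1 − 0.818²) = 1/√0.3309 = 1.738; τ_3 = 34.22/1.738 = 19.68 years.
Total proper time: 27.28 + τ_2 + 19.68 = 80.53, so τ_2 = 80.53 − 46.96 = 33.57 years.
γ_2 = 38.84/33.57 = 1.157; β = √(1 − 1/γ²) = √0.2530.

β = 0.503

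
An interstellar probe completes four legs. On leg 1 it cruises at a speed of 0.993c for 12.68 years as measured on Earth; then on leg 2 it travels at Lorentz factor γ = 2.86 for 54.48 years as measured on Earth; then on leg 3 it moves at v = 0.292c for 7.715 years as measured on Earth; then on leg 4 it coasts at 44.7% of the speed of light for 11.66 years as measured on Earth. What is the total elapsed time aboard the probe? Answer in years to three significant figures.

τ = 38.4 years

Leg 1: γ = 1/√(1 − 0.993²) = 1/√0.01395 = 8.466; τ_1 = 12.68/8.466 = 1.498 years.
Leg 2: γ = 2.86; τ_2 = 54.48/2.860 = 19.05 years.
Leg 3: γ = 1/√(1 − 0.292²) = 1/√0.9147 = 1.046; τ_3 = 7.715/1.046 = 7.379 years.
Leg 4: β = 0.447; γ = 1/√(1 − 0.447²) = 1/√0.8002 = 1.118; τ_4 = 11.66/1.118 = 10.43 years.
Total: 1.498 + 19.05 + 7.379 + 10.43 years.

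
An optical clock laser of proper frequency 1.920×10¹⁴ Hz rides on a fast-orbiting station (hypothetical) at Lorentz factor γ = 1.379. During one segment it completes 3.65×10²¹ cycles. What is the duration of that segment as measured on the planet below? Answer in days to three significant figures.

γ = 1.379
Proper time for N cycles: τ = N/f = 3.65×10²¹/(1.920×10¹⁴) = 1.901×10⁷ s = 220.0 days.
Lab-frame duration Δt = γτ = 1.379 × 220.0 = 303.4 days.

Δt = 303 days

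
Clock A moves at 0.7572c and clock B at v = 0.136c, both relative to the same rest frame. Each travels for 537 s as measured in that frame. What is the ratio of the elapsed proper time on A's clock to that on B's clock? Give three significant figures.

A: γ = 1/√(1 − 0.7572²) = 1/√0.4266 = 1.531. B: γ = 1/√(1 − 0.136²) = 1/√0.9815 = 1.009.
τ_A/τ_B = γ_B/γ_A = 1.009/1.531 = 0.6593, so τ_A/τ_B = 0.6593.

τ_A/τ_B = 0.659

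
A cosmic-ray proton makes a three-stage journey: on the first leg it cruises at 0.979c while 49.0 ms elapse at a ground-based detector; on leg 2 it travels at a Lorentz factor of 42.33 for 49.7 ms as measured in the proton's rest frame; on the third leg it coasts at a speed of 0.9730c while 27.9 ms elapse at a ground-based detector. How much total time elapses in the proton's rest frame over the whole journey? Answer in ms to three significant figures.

Leg 1: γ = 1/√(1 − 0.979²) = 1/√0.04156 = 4.905; τ_1 = 49.0/4.905 = 9.989 ms.
Leg 2: 49.7 ms is already measured in the proton's rest frame.
Leg 3: γ = 1/√(1 − 0.9730²) = 1/√0.05327 = 4.333; τ_3 = 27.9/4.333 = 6.439 ms.
Total: 9.989 + 49.70 + 6.439 ms.

τ = 66.1 ms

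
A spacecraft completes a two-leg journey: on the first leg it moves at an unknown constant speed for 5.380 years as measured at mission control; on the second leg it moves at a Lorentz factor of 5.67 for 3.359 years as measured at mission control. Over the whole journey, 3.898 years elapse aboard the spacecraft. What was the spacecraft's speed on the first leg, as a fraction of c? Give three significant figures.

Leg 1: speed unknown; τ_1 = 5.380/γ_1.
Leg 2: γ = 5.67; τ_2 = 3.359/5.670 = 0.5924 years.
Total proper time: τ_1 + 0.5924 = 3.898, so τ_1 = 3.898 − 0.5924 = 3.306 years.
γ_1 = 5.380/3.306 = 1.628; β = √(1 − 1/γ²) = √0.6225.

β = 0.789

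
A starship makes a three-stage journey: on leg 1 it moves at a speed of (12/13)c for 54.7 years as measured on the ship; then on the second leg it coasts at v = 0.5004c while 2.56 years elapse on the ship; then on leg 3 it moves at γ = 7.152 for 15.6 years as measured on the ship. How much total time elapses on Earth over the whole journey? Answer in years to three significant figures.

Leg 1: γ = 1/√(1 − (12/13)²) = 13/5 = 2.600; Δt_1 = 2.600 × 54.7 = 142.2 years.
Leg 2: γ = 1/√(1 − 0.5004²) = 1/√0.7496 = 1.155; Δt_2 = 1.155 × 2.56 = 2.957 years.
Leg 3: γ = 7.152; Δt_3 = 7.152 × 15.6 = 111.6 years.
Total: 142.2 + 2.957 + 111.6 years.

Δt = 257 years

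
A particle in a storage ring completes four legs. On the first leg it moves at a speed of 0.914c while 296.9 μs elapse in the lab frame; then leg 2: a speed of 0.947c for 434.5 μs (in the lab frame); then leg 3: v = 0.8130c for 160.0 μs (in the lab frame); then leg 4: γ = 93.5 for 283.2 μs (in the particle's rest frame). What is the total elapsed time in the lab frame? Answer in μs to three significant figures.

Δt = 2.74×10⁴ μs

Leg 1: 296.9 μs is already measured in the lab frame.
Leg 2: 434.5 μs is already measured in the lab frame.
Leg 3: 160.0 μs is already measured in the lab frame.
Leg 4: γ = 93.5; Δt_4 = 93.50 × 283.2 = 2.648×10⁴ μs.
Total: 296.9 + 434.5 + 160.0 + 2.648×10⁴ μs.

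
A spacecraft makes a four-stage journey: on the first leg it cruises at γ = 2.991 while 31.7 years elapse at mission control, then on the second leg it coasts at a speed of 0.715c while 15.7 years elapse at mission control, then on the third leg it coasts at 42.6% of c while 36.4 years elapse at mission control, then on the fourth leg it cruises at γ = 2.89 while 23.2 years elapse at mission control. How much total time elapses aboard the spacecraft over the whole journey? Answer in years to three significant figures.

Leg 1: γ = 2.991; τ_1 = 31.7/2.991 = 10.60 years.
Leg 2: γ = 1/√(1 − 0.715²) = 1/√0.4888 = 1.430; τ_2 = 15.7/1.430 = 10.98 years.
Leg 3: β = 0.426; γ = 1/√(1 − 0.426²) = 1/√0.8185 = 1.105; τ_3 = 36.4/1.105 = 32.93 years.
Leg 4: γ = 2.89; τ_4 = 23.2/2.890 = 8.028 years.
Total: 10.60 + 10.98 + 32.93 + 8.028 years.

τ = 62.5 years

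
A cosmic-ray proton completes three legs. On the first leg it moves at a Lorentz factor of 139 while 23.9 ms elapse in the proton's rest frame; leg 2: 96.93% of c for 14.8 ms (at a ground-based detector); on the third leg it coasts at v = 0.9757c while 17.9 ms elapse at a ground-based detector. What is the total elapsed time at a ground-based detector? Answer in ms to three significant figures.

Δt = 3350 ms

Leg 1: γ = 139; Δt_1 = 139.0 × 23.9 = 3322 ms.
Leg 2: 14.8 ms is already measured at a ground-based detector.
Leg 3: 17.9 ms is already measured at a ground-based detector.
Total: 3322 + 14.80 + 17.90 ms.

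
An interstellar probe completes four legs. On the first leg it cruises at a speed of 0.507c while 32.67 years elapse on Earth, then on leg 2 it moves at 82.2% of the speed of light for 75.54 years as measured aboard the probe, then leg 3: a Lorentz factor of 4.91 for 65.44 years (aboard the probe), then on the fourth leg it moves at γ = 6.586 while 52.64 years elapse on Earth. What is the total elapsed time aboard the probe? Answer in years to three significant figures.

Leg 1: γ = 1/√(1 − 0.507²) = 1/√0.7430 = 1.160; τ_1 = 32.67/1.160 = 28.16 years.
Leg 2: 75.54 years is already measured aboard the probe.
Leg 3: 65.44 years is already measured aboard the probe.
Leg 4: γ = 6.586; τ_4 = 52.64/6.586 = 7.993 years.
Total: 28.16 + 75.54 + 65.44 + 7.993 years.

τ = 177 years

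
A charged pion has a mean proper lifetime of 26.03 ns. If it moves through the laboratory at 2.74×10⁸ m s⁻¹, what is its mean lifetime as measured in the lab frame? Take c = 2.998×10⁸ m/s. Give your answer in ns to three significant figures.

β = 2.74×10⁸/2.998×10⁸ = 0.9139; γ = 1/√(1 − 0.9139²) = 2.464
The rest-frame lifetime is the proper time; the lab measures the dilated interval Δt = γτ₀ = 2.464 × 26.03 ns.

Δt = 64.1 ns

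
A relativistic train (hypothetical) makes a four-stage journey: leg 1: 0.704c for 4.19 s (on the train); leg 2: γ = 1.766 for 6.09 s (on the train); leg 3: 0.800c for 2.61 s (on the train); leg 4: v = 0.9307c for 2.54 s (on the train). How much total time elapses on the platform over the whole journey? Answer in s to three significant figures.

Leg 1: γ = 1/√(1 − 0.704²) = 1/√0.5044 = 1.408; Δt_1 = 1.408 × 4.19 = 5.900 s.
Leg 2: γ = 1.766; Δt_2 = 1.766 × 6.09 = 10.75 s.
Leg 3: γ = 1/√(1 − 0.800²) = 5/3 ≈ 1.667; Δt_3 = 1.667 × 2.61 = 4.350 s.
Leg 4: γ = 1/√(1 − 0.9307²) = 1/√0.1338 = 2.734; Δt_4 = 2.734 × 2.54 = 6.944 s.
Total: 5.900 + 10.75 + 4.350 + 6.944 s.

Δt = 27.9 s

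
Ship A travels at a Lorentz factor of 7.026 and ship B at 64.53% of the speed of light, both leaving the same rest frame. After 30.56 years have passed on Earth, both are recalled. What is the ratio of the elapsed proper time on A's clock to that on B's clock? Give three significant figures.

τ_A/τ_B = 0.186

A: γ = 7.026. B: β = 0.6453; γ = 1/√(1 − 0.6453²) = 1/√0.5836 = 1.309.
τ_A/τ_B = γ_B/γ_A = 1.309/7.026 = 0.1863, so τ_A/τ_B = 0.1863.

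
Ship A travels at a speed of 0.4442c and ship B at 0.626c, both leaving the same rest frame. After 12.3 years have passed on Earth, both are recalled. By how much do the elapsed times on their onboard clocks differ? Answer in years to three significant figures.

A: γ = 1/√(1 − 0.4442²) = 1/√0.8027 = 1.116; τ_A = 12.3/1.116 = 11.02 years.
B: γ = 1/√(1 − 0.626²) = 1/√0.6081 = 1.282; τ_B = 12.3/1.282 = 9.592 years.

|τ_A − τ_B| = 1.43 years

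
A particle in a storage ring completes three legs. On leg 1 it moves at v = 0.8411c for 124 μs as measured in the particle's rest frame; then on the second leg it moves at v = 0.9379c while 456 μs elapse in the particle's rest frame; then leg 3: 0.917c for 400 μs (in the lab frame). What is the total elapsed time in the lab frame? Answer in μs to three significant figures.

Δt = 1940 μs

Leg 1: γ = 1/√(1 − 0.8411²) = 1/√0.2926 = 1.849; Δt_1 = 1.849 × 124 = 229.3 μs.
Leg 2: γ = 1/√(1 − 0.9379²) = 1/√0.1203 = 2.883; Δt_2 = 2.883 × 456 = 1314 μs.
Leg 3: 400 μs is already measured in the lab frame.
Total: 229.3 + 1314 + 400.0 μs.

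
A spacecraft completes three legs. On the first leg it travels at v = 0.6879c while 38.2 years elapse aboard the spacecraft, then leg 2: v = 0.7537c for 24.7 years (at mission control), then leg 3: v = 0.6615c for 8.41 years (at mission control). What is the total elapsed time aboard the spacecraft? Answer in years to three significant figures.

τ = 60.7 years

Leg 1: 38.2 years is already measured aboard the spacecraft.
Leg 2: γ = 1/√(1 − 0.7537²) = 1/√0.4319 = 1.522; τ_2 = 24.7/1.522 = 16.23 years.
Leg 3: γ = 1/√(1 − 0.6615²) = 1/√0.5624 = 1.333; τ_3 = 8.41/1.333 = 6.307 years.
Total: 38.20 + 16.23 + 6.307 years.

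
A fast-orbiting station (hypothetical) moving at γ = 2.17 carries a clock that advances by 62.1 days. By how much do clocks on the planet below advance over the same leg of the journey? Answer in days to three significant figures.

γ = 2.17
The interval measured aboard the station is the proper time (both events occur at the same place in that frame); the lab-frame interval is Δt = γτ = 2.170 × 62.1 days.

Δt = 135 days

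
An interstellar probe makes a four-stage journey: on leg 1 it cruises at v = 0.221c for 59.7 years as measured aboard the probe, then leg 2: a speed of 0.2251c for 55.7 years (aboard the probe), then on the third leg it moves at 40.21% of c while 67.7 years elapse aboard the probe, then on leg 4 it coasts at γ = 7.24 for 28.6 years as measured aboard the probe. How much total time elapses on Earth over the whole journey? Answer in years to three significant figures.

Leg 1: γ = 1/√(1 − 0.221²) = 1/√0.9512 = 1.025; Δt_1 = 1.025 × 59.7 = 61.21 years.
Leg 2: γ = 1/√(1 − 0.2251²) = 1/√0.9493 = 1.026; Δt_2 = 1.026 × 55.7 = 57.17 years.
Leg 3: β = 0.4021; γ = 1/√(1 − 0.4021²) = 1/√0.8383 = 1.092; Δt_3 = 1.092 × 67.7 = 73.94 years.
Leg 4: γ = 7.24; Δt_4 = 7.240 × 28.6 = 207.1 years.
Total: 61.21 + 57.17 + 73.94 + 207.1 years.

Δt = 399 years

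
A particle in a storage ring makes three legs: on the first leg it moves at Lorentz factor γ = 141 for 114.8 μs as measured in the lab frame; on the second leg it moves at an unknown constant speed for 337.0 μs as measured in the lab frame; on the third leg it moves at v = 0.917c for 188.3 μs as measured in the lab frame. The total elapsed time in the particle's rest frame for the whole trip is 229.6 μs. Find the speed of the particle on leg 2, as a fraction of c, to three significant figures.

Leg 1: γ = 141; τ_1 = 114.8/141.0 = 0.8142 μs.
Leg 2: speed unknown; τ_2 = 337.0/γ_2.
Leg 3: γ = 1/√(1 − 0.917²) = 1/√0.1591 = 2.507; τ_3 = 188.3/2.507 = 75.11 μs.
Total proper time: 0.8142 + τ_2 + 75.11 = 229.6, so τ_2 = 229.6 − 75.92 = 153.7 μs.
γ_2 = 337.0/153.7 = 2.193; β = √(1 − 1/γ²) = √0.7921.

β = 0.890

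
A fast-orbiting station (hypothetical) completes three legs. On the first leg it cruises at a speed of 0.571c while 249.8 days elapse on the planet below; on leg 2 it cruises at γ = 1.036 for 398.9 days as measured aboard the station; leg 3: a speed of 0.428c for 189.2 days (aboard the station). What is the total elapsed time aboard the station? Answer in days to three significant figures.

τ = 793 days

Leg 1: γ = 1/√(1 − 0.571²) = 1/√0.6740 = 1.218; τ_1 = 249.8/1.218 = 205.1 days.
Leg 2: 398.9 days is already measured aboard the station.
Leg 3: 189.2 days is already measured aboard the station.
Total: 205.1 + 398.9 + 189.2 days.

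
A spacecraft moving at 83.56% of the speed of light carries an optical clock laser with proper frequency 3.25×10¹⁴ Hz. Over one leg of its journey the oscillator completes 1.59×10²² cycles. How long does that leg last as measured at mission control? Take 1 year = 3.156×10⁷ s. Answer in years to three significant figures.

β = 0.8356; γ = 1/√(1 − 0.8356²) = 1/√0.3018 = 1.820
Proper time for N cycles: τ = N/f = 1.59×10²²/(3.25×10¹⁴) = 4.892×10⁷ s = 1.550 years.
Lab-frame duration Δt = γτ = 1.820 × 1.550 = 2.822 years.

Δt = 2.82 years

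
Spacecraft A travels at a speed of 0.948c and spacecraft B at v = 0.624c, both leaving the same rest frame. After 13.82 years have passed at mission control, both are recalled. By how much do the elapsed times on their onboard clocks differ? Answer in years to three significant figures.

|τ_A − τ_B| = 6.40 years

A: γ = 1/√(1 − 0.948²) = 1/√0.1013 = 3.142; τ_A = 13.82/3.142 = 4.398 years.
B: γ = 1/√(1 − 0.624²) = 1/√0.6106 = 1.280; τ_B = 13.82/1.280 = 10.80 years.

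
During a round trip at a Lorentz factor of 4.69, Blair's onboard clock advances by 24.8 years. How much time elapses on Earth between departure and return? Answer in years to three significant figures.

Δt = 116 years

γ = 4.69
Earth-frame duration is the dilated interval: Δt = γτ = 4.690 × 24.8 years.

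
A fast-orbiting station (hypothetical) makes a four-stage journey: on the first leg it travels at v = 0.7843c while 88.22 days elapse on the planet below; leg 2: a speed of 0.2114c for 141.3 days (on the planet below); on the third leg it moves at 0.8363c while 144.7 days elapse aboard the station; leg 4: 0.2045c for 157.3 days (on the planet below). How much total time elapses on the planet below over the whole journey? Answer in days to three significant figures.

Δt = 651 days

Leg 1: 88.22 days is already measured on the planet below.
Leg 2: 141.3 days is already measured on the planet below.
Leg 3: γ = 1/√(1 − 0.8363²) = 1/√0.3006 = 1.824; Δt_3 = 1.824 × 144.7 = 263.9 days.
Leg 4: 157.3 days is already measured on the planet below.
Total: 88.22 + 141.3 + 263.9 + 157.3 days.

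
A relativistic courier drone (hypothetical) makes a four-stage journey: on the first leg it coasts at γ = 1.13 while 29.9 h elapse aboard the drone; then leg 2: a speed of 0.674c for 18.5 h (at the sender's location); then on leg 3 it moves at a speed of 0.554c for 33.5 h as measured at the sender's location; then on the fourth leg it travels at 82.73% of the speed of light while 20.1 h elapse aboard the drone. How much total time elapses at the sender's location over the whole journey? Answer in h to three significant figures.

Δt = 122 h

Leg 1: γ = 1.13; Δt_1 = 1.130 × 29.9 = 33.79 h.
Leg 2: 18.5 h is already measured at the sender's location.
Leg 3: 33.5 h is already measured at the sender's location.
Leg 4: β = 0.8273; γ = 1/√(1 − 0.8273²) = 1/√0.3156 = 1.780; Δt_4 = 1.780 × 20.1 = 35.78 h.
Total: 33.79 + 18.50 + 33.50 + 35.78 h.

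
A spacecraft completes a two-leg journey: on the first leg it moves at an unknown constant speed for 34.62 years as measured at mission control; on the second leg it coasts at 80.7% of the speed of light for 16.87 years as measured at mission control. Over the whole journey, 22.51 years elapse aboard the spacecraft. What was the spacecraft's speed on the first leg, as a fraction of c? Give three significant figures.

β = 0.932

Leg 1: speed unknown; τ_1 = 34.62/γ_1.
Leg 2: β = 0.807; γ = 1/√(1 − 0.807²) = 1/√0.3488 = 1.693; τ_2 = 16.87/1.693 = 9.963 years.
Total proper time: τ_1 + 9.963 = 22.51, so τ_1 = 22.51 − 9.963 = 12.55 years.
γ_1 = 34.62/12.55 = 2.759; β = √(1 − 1/γ²) = √0.8686.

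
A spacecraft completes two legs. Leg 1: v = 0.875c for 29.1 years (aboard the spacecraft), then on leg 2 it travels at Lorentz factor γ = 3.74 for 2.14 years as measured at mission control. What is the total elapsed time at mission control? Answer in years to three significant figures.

Δt = 62.2 years

Leg 1: γ = 1/√(1 − 0.875²) = 1/√0.2344 = 2.066; Δt_1 = 2.066 × 29.1 = 60.11 years.
Leg 2: 2.14 years is already measured at mission control.
Total: 60.11 + 2.140 years.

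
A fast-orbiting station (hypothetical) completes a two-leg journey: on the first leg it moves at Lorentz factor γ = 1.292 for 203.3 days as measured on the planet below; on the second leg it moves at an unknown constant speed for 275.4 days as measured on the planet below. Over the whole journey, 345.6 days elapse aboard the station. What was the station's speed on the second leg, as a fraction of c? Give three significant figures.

β = 0.730

Leg 1: γ = 1.292; τ_1 = 203.3/1.292 = 157.4 days.
Leg 2: speed unknown; τ_2 = 275.4/γ_2.
Total proper time: 157.4 + τ_2 = 345.6, so τ_2 = 345.6 − 157.4 = 188.2 days.
γ_2 = 275.4/188.2 = 1.463; β = √(1 − 1/γ²) = √0.5328.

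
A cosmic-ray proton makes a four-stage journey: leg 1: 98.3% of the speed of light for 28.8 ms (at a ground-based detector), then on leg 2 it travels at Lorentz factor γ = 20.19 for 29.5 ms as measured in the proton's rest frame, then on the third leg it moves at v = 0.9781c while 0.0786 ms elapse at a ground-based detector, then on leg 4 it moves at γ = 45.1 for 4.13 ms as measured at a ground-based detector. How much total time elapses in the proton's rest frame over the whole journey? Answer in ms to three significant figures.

τ = 34.9 ms

Leg 1: β = 0.983; γ = 1/√(1 − 0.983²) = 1/√0.03371 = 5.446; τ_1 = 28.8/5.446 = 5.288 ms.
Leg 2: 29.5 ms is already measured in the proton's rest frame.
Leg 3: γ = 1/√(1 − 0.9781²) = 1/√0.04332 = 4.805; τ_3 = 0.0786/4.805 = 0.01636 ms.
Leg 4: γ = 45.1; τ_4 = 4.13/45.10 = 0.09157 ms.
Total: 5.288 + 29.50 + 0.01636 + 0.09157 ms.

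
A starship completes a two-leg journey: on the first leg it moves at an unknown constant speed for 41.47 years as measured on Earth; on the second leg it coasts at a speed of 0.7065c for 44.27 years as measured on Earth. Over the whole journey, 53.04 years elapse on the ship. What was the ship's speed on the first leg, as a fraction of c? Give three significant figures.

β = 0.852

Leg 1: speed unknown; τ_1 = 41.47/γ_1.
Leg 2: γ = 1/√(1 − 0.7065²) = 1/√0.5009 = 1.413; τ_2 = 44.27/1.413 = 31.33 years.
Total proper time: τ_1 + 31.33 = 53.04, so τ_1 = 53.04 − 31.33 = 21.71 years.
γ_1 = 41.47/21.71 = 1.910; β = √(1 − 1/γ²) = √0.7259.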